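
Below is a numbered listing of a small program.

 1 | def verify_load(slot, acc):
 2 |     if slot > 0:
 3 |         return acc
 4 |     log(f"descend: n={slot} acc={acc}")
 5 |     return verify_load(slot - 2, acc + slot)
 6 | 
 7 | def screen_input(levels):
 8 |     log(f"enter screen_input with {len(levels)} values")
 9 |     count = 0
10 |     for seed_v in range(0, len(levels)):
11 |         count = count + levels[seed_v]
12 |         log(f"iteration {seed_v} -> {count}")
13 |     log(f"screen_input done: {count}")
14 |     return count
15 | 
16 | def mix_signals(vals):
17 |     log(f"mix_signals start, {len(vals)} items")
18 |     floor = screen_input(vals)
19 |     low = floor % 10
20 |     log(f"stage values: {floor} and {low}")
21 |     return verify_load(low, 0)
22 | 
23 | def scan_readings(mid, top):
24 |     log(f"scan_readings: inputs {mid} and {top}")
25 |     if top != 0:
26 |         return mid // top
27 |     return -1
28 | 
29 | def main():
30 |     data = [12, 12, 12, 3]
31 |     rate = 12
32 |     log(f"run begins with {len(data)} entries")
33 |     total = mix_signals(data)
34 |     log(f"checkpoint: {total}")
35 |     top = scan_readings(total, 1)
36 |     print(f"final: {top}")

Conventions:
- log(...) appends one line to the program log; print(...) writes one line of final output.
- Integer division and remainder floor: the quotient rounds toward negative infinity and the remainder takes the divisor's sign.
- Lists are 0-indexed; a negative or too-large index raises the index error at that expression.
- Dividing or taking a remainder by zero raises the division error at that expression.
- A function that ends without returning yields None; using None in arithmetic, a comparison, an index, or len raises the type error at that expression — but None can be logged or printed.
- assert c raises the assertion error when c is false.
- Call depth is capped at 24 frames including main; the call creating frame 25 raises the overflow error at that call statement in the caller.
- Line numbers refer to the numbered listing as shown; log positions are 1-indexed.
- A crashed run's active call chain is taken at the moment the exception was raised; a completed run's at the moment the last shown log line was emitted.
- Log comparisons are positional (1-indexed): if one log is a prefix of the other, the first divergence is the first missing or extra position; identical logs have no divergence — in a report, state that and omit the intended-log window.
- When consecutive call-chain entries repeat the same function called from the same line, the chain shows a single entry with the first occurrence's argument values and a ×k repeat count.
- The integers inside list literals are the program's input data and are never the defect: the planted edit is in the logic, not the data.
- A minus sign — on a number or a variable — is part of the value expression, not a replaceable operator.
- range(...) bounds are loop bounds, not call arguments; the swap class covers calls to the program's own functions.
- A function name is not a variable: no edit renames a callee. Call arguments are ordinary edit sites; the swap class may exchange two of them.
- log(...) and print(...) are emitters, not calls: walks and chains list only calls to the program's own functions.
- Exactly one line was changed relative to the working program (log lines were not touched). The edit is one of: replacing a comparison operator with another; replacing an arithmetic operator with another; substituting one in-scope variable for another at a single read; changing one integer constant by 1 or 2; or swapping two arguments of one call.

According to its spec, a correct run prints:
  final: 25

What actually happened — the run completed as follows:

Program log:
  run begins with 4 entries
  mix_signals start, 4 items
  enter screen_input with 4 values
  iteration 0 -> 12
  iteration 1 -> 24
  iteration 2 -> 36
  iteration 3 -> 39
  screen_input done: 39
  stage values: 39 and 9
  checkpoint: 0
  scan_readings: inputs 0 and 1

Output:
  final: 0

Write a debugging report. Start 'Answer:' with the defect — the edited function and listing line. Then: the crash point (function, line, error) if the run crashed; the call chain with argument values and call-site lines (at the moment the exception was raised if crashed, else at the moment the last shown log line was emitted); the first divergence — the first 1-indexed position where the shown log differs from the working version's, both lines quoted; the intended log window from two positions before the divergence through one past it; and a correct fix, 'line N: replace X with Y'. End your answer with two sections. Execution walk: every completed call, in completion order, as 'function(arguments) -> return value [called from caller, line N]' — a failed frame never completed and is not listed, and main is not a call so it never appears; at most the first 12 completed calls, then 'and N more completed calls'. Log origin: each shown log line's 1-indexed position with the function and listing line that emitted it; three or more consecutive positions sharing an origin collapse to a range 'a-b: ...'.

Answer: the defect is in verify_load at line 2.
Key fact: Position 10 is the first bad log line: 'checkpoint: 0' should read 'descend: n=9 acc=0'.
Call chain: main -> scan_readings(0, 1) (called at line 35).
First divergence: position 10 — shown 'checkpoint: 0', intended 'descend: n=9 acc=0'.
Intended log window:
  8: screen_input done: 39
  9: stage values: 39 and 9
  10: descend: n=9 acc=0
  11: descend: n=7 acc=9
Execution walk:
  screen_input([12, 12, 12, 3]) -> 39  [called from mix_signals, line 18]
  verify_load(9, 0) -> 0  [called from mix_signals, line 21]
  mix_signals([12, 12, 12, 3]) -> 0  [called from main, line 33]
  scan_readings(0, 1) -> 0  [called from main, line 35]
Log origin:
  1 — main, line 32
  2 — mix_signals, line 17
  3 — screen_input, line 8
  4-7 — screen_input, line 12
  8 — screen_input, line 13
  9 — mix_signals, line 20
  10 — main, line 34
  11 — scan_readings, line 24
A correct fix: line 2: replace `>` with `<=`.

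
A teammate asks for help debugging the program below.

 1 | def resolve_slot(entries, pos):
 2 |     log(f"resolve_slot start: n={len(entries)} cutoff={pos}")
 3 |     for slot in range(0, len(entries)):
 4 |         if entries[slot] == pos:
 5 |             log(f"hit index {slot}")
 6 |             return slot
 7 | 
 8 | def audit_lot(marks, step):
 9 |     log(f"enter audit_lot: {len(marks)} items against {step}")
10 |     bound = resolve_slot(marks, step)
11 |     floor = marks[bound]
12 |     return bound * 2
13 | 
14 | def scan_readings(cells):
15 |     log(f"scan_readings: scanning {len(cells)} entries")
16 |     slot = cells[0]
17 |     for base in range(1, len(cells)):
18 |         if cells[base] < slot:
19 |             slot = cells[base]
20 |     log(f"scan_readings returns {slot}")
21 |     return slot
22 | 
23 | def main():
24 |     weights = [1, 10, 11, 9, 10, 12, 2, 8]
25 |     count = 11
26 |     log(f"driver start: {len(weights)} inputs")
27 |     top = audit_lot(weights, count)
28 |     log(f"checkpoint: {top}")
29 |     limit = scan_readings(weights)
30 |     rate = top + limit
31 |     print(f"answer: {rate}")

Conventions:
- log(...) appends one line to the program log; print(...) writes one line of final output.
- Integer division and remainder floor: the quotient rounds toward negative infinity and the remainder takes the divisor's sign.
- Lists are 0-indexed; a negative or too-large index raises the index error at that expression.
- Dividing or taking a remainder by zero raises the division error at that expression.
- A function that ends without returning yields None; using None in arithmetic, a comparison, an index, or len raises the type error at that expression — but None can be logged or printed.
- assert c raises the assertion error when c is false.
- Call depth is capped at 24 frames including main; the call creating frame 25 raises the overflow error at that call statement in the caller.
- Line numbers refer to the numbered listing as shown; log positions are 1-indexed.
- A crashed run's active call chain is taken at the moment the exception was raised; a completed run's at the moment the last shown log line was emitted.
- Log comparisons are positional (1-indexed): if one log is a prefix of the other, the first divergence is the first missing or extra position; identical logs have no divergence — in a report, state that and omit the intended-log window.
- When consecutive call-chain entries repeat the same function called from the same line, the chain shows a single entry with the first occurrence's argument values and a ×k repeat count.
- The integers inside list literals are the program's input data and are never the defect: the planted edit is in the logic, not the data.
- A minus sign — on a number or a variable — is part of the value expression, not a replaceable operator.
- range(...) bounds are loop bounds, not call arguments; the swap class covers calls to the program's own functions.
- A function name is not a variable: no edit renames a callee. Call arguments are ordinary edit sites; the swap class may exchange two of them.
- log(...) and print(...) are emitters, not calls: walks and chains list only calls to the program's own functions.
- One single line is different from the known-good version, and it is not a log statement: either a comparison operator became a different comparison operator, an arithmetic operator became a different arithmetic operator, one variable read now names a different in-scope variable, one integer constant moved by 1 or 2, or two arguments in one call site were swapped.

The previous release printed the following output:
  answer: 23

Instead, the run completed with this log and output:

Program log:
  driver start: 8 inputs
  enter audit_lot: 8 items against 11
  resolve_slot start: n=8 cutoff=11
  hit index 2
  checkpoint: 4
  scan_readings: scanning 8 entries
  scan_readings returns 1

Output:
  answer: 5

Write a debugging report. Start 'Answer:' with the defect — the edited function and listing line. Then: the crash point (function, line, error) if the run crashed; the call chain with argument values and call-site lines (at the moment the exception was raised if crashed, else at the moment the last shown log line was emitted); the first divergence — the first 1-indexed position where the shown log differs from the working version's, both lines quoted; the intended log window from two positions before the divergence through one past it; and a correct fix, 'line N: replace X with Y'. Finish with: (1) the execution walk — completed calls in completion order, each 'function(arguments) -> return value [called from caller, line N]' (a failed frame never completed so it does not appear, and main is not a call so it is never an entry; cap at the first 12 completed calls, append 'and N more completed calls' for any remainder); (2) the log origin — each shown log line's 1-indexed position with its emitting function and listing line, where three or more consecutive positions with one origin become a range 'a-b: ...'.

Answer: the defect is in audit_lot at line 12.
The tell: Log line 5 is where behavior first shows: 'checkpoint: 4' appears instead of 'checkpoint: 22'.
Call chain: main -> scan_readings([1, 10, 11, 9, 10, 12, 2, 8]) (called at line 29).
First divergence: position 5; shown 'checkpoint: 4' vs intended 'checkpoint: 22'.
Intended log window:
  3: resolve_slot start: n=8 cutoff=11
  4: hit index 2
  5: checkpoint: 22
  6: scan_readings: scanning 8 entries
Execution walk:
  resolve_slot([1, 10, 11, 9, 10, 12, 2, 8], 11) -> 2  [called from audit_lot, line 10]
  audit_lot([1, 10, 11, 9, 10, 12, 2, 8], 11) -> 4  [called from main, line 27]
  scan_readings([1, 10, 11, 9, 10, 12, 2, 8]) -> 1  [called from main, line 29]
Log line origins:
  1: logged in main at line 26
  2: logged in audit_lot at line 9
  3: logged in resolve_slot at line 2
  4: logged in resolve_slot at line 5
  5: logged in main at line 28
  6: logged in scan_readings at line 15
  7: logged in scan_readings at line 20
A correct fix: line 12: replace `bound` with `floor`.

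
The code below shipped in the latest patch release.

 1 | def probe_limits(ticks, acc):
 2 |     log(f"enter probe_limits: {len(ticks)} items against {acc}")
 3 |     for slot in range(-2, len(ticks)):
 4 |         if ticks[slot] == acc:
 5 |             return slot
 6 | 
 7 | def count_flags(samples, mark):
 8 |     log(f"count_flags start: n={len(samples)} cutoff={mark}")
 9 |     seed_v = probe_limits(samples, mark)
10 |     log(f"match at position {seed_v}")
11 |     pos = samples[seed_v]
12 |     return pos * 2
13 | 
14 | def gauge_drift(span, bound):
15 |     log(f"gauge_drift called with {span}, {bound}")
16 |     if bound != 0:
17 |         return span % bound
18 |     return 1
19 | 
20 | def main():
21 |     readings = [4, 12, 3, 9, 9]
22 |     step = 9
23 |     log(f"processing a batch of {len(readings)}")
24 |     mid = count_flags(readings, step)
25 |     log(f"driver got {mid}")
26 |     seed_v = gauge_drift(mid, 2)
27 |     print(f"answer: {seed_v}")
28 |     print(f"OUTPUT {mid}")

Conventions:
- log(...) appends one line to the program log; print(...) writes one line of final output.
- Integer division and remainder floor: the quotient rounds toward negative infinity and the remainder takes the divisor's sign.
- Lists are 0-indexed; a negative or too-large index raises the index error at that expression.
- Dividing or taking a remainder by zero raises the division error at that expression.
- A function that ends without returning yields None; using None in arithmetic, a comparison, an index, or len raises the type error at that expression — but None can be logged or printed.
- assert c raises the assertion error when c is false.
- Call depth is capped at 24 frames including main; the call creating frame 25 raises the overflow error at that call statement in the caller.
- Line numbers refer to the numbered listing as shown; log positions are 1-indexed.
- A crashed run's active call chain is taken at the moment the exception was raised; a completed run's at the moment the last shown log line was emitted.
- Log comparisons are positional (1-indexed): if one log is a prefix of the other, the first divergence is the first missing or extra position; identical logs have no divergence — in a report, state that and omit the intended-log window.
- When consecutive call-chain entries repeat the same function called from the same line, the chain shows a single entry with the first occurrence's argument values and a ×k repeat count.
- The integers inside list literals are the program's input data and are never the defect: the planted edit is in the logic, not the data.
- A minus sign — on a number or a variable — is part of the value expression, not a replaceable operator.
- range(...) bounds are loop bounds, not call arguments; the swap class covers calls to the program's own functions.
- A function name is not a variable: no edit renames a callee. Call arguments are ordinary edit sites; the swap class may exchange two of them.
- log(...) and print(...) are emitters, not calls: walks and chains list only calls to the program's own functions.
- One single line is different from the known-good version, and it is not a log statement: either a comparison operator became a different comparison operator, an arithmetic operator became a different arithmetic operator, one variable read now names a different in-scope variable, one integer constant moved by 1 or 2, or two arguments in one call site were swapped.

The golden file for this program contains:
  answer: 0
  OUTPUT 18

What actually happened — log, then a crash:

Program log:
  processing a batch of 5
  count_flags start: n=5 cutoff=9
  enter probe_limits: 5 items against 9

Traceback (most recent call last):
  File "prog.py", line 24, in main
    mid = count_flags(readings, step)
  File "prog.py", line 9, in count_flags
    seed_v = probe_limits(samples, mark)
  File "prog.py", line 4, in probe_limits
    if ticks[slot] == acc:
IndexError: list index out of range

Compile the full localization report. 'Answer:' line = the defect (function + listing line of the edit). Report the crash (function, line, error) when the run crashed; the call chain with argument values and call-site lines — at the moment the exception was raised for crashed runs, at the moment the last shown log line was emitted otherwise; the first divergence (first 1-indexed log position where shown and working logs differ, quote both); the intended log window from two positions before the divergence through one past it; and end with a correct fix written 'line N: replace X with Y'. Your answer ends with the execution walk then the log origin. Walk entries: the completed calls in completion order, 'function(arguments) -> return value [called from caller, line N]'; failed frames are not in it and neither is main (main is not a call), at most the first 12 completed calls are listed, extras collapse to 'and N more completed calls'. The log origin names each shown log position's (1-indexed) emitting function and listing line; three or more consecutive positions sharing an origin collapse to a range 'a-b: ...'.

Answer: the defect is in probe_limits at line 3.
Key fact: Only 3 log lines were emitted before the run died; the intended continuation was 'match at position 3'.
Crash: probe_limits, line 4, IndexError.
Call chain: main -> count_flags([4, 12, 3, 9, 9], 9) (called at line 24) -> probe_limits([4, 12, 3, 9, 9], 9) (called at line 9).
First divergence: position 4 — after 3 matching lines the faulty run goes silent; intended next line 'match at position 3'.
Intended log window:
  2: count_flags start: n=5 cutoff=9
  3: enter probe_limits: 5 items against 9
  4: match at position 3
  5: driver got 18
Execution walk:
  (no call completed)
Log line origins:
  1 — main, line 23
  2 — count_flags, line 8
  3 — probe_limits, line 2
A correct fix: line 3: replace `-2` with `0`.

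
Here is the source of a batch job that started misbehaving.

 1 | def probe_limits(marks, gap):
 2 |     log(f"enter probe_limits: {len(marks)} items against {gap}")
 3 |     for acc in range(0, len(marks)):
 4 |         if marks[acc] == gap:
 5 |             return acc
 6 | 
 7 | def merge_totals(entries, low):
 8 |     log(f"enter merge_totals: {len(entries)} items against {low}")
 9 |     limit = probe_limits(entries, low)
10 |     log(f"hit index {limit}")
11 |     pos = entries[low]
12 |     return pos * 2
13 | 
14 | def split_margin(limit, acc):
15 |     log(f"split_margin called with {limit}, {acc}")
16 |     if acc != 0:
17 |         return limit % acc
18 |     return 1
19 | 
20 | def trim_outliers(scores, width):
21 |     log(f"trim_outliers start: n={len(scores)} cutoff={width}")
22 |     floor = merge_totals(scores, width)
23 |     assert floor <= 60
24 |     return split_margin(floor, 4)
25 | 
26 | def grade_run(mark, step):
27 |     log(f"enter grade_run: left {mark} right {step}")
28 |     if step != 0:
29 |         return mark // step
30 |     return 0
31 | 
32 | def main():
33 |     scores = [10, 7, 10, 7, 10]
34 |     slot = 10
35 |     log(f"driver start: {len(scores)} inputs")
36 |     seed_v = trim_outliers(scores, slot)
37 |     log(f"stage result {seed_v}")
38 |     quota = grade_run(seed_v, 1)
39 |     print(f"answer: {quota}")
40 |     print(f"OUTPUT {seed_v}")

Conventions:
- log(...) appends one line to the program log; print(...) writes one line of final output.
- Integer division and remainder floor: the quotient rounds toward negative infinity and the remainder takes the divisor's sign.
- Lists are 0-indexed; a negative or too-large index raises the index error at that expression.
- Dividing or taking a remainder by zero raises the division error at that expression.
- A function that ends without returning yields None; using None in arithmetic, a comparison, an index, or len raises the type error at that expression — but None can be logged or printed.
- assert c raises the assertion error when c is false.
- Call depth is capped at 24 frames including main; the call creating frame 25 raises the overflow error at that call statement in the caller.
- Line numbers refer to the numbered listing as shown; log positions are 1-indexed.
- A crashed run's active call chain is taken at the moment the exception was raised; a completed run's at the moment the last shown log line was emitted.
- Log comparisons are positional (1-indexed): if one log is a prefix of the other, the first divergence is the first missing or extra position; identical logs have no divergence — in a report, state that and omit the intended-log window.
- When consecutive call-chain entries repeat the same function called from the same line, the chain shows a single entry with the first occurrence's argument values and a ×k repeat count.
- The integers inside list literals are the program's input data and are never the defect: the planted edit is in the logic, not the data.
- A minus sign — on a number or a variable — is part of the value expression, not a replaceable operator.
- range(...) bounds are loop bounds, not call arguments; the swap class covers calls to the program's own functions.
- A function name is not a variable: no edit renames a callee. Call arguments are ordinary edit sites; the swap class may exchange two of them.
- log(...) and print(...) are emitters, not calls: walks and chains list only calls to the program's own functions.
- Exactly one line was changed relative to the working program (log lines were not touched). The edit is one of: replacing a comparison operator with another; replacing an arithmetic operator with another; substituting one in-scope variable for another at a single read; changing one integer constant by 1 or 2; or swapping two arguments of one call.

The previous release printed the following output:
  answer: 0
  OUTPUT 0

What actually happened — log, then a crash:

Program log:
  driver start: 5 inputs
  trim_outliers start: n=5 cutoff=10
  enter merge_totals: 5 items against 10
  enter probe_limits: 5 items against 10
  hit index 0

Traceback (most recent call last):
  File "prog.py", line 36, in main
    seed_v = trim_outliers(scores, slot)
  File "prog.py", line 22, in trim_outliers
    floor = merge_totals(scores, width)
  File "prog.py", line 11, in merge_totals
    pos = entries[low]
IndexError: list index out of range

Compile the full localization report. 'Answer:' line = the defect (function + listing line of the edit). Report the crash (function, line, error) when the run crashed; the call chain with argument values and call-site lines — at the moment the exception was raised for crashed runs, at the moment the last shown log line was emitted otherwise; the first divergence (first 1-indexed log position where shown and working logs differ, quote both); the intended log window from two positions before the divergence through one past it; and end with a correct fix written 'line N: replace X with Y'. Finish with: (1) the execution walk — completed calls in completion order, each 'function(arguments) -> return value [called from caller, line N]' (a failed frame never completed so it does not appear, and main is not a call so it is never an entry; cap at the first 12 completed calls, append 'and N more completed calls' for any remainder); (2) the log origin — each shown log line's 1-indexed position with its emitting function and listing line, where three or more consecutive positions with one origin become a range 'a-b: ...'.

Answer: the defect is in merge_totals at line 11.
The tell: A complete run would log 'split_margin called with 20, 4' next, but this one stopped at 5 lines.
Crash: merge_totals, line 11, IndexError.
Call chain: main -> trim_outliers([10, 7, 10, 7, 10], 10) (called at line 36) -> merge_totals([10, 7, 10, 7, 10], 10) (called at line 22).
First divergence: position 6 — after 5 matching lines the faulty run goes silent; intended next line 'split_margin called with 20, 4'.
Intended log window:
  4: enter probe_limits: 5 items against 10
  5: hit index 0
  6: split_margin called with 20, 4
  7: stage result 0
Execution walk:
  probe_limits([10, 7, 10, 7, 10], 10) -> 0  [called from merge_totals, line 9]
Log origin:
  1: emitted by main (line 35)
  2: emitted by trim_outliers (line 21)
  3: emitted by merge_totals (line 8)
  4: emitted by probe_limits (line 2)
  5: emitted by merge_totals (line 10)
A correct fix: line 11: replace `low` with `limit`.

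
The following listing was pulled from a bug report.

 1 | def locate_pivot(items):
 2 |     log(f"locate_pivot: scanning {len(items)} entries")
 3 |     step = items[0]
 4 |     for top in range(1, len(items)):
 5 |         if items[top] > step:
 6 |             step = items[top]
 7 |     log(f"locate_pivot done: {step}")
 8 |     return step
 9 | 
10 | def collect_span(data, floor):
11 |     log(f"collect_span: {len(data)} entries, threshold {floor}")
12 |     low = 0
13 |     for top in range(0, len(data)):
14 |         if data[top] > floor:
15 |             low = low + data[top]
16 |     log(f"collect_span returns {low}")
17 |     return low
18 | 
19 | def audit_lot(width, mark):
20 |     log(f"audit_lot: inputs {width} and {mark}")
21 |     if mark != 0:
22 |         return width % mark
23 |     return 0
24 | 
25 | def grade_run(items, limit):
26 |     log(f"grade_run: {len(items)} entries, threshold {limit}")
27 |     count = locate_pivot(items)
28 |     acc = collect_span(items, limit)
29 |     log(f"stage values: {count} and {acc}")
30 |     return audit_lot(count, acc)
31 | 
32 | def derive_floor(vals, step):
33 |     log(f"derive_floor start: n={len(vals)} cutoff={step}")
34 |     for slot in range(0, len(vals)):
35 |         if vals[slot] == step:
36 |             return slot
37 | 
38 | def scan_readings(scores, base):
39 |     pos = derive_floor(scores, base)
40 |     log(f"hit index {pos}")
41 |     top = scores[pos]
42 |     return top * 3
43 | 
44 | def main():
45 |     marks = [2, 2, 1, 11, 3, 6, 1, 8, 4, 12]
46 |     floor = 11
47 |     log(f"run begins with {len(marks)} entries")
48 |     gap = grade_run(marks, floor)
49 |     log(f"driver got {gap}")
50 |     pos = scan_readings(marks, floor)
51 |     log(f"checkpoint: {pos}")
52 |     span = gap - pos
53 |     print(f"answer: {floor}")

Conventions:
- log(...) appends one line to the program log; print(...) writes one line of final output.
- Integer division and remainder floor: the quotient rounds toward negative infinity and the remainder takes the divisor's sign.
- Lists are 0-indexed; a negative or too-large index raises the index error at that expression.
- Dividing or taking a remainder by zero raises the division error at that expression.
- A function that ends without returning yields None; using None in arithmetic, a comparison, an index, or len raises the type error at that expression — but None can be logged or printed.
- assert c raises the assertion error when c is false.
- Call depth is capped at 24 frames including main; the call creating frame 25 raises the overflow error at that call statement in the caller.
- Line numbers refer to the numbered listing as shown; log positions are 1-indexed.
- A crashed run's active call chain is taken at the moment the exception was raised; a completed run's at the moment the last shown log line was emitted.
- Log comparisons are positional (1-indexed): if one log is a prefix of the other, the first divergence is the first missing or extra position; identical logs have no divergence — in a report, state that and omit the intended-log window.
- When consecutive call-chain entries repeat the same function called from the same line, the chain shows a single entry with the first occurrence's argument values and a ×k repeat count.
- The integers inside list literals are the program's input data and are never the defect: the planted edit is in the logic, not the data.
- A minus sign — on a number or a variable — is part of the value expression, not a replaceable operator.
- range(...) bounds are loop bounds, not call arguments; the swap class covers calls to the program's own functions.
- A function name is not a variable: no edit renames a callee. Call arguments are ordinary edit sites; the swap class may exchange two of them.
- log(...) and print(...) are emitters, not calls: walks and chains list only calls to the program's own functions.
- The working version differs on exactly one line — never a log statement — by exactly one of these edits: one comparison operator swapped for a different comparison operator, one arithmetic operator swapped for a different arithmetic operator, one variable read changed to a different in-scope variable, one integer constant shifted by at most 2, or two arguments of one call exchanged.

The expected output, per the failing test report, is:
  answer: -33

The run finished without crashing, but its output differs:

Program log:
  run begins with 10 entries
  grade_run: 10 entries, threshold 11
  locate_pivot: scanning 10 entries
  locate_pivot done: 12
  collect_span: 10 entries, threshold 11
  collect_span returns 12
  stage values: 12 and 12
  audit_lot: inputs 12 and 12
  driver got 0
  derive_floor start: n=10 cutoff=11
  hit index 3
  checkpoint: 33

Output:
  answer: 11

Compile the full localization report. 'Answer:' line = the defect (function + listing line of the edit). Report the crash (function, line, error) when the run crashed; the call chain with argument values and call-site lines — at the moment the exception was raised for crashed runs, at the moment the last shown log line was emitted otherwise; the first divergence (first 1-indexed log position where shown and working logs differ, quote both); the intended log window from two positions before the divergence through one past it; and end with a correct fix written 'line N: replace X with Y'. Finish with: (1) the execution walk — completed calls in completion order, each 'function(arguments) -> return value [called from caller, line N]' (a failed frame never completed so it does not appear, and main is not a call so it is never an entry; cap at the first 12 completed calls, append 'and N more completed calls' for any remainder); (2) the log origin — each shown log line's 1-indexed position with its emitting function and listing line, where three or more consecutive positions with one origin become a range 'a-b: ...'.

Answer: the defect is in main at line 53.
Key observation: Every logged value matches the working version; the printed result is what differs.
Call chain: main.
First divergence: none; the two logs match at every position.
Execution walk:
  locate_pivot([2, 2, 1, 11, 3, 6, 1, 8, 4, 12]) -> 12  [called from grade_run, line 27]
  collect_span([2, 2, 1, 11, 3, 6, 1, 8, 4, 12], 11) -> 12  [called from grade_run, line 28]
  audit_lot(12, 12) -> 0  [called from grade_run, line 30]
  grade_run([2, 2, 1, 11, 3, 6, 1, 8, 4, 12], 11) -> 0  [called from main, line 48]
  derive_floor([2, 2, 1, 11, 3, 6, 1, 8, 4, 12], 11) -> 3  [called from scan_readings, line 39]
  scan_readings([2, 2, 1, 11, 3, 6, 1, 8, 4, 12], 11) -> 33  [called from main, line 50]
Log origin:
  1: logged in main at line 47
  2: logged in grade_run at line 26
  3: logged in locate_pivot at line 2
  4: logged in locate_pivot at line 7
  5: logged in collect_span at line 11
  6: logged in collect_span at line 16
  7: logged in grade_run at line 29
  8: logged in audit_lot at line 20
  9: logged in main at line 49
  10: logged in derive_floor at line 33
  11: logged in scan_readings at line 40
  12: logged in main at line 51
A correct fix: line 53: replace `floor` with `span`.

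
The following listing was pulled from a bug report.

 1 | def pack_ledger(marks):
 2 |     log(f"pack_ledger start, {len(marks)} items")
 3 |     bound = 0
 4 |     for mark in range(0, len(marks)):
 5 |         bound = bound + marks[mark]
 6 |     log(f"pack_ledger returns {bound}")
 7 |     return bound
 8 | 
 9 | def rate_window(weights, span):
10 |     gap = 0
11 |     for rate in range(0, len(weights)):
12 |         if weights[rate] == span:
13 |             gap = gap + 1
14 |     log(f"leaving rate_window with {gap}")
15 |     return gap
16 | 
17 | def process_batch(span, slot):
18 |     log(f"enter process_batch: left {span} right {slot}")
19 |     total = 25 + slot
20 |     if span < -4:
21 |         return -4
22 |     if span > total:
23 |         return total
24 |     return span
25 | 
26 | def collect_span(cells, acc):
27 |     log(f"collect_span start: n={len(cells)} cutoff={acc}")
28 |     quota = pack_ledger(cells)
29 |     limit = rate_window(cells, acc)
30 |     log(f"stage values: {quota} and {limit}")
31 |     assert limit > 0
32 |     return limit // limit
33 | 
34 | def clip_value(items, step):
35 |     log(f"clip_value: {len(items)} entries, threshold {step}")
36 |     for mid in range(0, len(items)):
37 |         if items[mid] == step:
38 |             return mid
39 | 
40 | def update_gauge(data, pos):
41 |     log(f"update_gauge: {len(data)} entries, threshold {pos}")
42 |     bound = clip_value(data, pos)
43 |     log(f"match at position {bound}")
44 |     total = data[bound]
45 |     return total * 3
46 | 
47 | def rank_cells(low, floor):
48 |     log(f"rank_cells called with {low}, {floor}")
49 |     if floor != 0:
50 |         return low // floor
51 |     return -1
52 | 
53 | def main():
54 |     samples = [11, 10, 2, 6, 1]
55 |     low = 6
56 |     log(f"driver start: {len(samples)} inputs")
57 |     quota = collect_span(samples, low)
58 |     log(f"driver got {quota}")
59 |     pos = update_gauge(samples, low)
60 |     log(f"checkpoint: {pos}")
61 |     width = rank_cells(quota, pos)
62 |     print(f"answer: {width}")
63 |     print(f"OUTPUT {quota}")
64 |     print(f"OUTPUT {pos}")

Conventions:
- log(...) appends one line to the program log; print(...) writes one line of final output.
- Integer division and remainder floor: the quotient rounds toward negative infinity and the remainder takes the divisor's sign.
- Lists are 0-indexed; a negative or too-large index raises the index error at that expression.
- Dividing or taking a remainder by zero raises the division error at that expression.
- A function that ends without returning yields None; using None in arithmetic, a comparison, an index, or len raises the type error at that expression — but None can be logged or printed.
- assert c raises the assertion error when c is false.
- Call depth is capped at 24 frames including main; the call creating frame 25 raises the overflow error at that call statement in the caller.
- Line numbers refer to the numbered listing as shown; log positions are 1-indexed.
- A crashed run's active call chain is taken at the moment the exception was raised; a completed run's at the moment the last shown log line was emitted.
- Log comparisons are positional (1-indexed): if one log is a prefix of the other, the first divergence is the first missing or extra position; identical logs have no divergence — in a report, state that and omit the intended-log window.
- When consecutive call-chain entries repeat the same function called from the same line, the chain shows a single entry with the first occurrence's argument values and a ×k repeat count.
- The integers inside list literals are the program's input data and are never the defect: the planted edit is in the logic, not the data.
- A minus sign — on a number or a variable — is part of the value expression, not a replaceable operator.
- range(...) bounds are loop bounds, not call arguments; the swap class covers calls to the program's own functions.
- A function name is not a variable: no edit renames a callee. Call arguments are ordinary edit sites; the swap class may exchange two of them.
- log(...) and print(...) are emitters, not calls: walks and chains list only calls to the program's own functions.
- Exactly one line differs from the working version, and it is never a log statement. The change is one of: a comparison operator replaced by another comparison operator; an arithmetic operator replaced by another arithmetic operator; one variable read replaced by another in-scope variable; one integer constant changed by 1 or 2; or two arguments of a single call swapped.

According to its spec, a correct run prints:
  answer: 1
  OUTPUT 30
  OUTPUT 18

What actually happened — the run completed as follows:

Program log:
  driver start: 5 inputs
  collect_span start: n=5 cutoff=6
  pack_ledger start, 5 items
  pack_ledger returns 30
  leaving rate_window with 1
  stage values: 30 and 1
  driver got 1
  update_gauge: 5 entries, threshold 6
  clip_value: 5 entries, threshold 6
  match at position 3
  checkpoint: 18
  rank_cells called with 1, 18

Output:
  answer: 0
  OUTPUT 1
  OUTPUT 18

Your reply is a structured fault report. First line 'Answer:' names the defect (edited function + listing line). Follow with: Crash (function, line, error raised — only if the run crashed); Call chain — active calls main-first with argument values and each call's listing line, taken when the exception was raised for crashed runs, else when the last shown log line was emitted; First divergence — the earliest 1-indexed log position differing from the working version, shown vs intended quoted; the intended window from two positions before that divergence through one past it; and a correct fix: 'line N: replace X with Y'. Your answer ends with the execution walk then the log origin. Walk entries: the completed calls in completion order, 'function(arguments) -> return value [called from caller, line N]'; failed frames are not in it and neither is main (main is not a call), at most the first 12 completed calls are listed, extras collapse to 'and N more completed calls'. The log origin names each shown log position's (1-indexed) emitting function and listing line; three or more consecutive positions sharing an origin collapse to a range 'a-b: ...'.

Answer: the defect is in collect_span at line 32.
Key observation: The earliest visible damage is log position 7 — 'driver got 1' rather than the intended 'driver got 30'.
Call chain: main -> rank_cells(1, 18) (called at line 61).
First divergence: position 7 — the shown line 'driver got 1' should read 'driver got 30'.
Intended log window:
  5: leaving rate_window with 1
  6: stage values: 30 and 1
  7: driver got 30
  8: update_gauge: 5 entries, threshold 6
Execution walk:
  pack_ledger([11, 10, 2, 6, 1]) -> 30  [called from collect_span, line 28]
  rate_window([11, 10, 2, 6, 1], 6) -> 1  [called from collect_span, line 29]
  collect_span([11, 10, 2, 6, 1], 6) -> 1  [called from main, line 57]
  clip_value([11, 10, 2, 6, 1], 6) -> 3  [called from update_gauge, line 42]
  update_gauge([11, 10, 2, 6, 1], 6) -> 18  [called from main, line 59]
  rank_cells(1, 18) -> 0  [called from main, line 61]
Log origin:
  1: emitted by main (line 56)
  2: emitted by collect_span (line 27)
  3: emitted by pack_ledger (line 2)
  4: emitted by pack_ledger (line 6)
  5: emitted by rate_window (line 14)
  6: emitted by collect_span (line 30)
  7: emitted by main (line 58)
  8: emitted by update_gauge (line 41)
  9: emitted by clip_value (line 35)
  10: emitted by update_gauge (line 43)
  11: emitted by main (line 60)
  12: emitted by rank_cells (line 48)
A correct fix: line 32: replace `limit // limit` with `quota // limit`.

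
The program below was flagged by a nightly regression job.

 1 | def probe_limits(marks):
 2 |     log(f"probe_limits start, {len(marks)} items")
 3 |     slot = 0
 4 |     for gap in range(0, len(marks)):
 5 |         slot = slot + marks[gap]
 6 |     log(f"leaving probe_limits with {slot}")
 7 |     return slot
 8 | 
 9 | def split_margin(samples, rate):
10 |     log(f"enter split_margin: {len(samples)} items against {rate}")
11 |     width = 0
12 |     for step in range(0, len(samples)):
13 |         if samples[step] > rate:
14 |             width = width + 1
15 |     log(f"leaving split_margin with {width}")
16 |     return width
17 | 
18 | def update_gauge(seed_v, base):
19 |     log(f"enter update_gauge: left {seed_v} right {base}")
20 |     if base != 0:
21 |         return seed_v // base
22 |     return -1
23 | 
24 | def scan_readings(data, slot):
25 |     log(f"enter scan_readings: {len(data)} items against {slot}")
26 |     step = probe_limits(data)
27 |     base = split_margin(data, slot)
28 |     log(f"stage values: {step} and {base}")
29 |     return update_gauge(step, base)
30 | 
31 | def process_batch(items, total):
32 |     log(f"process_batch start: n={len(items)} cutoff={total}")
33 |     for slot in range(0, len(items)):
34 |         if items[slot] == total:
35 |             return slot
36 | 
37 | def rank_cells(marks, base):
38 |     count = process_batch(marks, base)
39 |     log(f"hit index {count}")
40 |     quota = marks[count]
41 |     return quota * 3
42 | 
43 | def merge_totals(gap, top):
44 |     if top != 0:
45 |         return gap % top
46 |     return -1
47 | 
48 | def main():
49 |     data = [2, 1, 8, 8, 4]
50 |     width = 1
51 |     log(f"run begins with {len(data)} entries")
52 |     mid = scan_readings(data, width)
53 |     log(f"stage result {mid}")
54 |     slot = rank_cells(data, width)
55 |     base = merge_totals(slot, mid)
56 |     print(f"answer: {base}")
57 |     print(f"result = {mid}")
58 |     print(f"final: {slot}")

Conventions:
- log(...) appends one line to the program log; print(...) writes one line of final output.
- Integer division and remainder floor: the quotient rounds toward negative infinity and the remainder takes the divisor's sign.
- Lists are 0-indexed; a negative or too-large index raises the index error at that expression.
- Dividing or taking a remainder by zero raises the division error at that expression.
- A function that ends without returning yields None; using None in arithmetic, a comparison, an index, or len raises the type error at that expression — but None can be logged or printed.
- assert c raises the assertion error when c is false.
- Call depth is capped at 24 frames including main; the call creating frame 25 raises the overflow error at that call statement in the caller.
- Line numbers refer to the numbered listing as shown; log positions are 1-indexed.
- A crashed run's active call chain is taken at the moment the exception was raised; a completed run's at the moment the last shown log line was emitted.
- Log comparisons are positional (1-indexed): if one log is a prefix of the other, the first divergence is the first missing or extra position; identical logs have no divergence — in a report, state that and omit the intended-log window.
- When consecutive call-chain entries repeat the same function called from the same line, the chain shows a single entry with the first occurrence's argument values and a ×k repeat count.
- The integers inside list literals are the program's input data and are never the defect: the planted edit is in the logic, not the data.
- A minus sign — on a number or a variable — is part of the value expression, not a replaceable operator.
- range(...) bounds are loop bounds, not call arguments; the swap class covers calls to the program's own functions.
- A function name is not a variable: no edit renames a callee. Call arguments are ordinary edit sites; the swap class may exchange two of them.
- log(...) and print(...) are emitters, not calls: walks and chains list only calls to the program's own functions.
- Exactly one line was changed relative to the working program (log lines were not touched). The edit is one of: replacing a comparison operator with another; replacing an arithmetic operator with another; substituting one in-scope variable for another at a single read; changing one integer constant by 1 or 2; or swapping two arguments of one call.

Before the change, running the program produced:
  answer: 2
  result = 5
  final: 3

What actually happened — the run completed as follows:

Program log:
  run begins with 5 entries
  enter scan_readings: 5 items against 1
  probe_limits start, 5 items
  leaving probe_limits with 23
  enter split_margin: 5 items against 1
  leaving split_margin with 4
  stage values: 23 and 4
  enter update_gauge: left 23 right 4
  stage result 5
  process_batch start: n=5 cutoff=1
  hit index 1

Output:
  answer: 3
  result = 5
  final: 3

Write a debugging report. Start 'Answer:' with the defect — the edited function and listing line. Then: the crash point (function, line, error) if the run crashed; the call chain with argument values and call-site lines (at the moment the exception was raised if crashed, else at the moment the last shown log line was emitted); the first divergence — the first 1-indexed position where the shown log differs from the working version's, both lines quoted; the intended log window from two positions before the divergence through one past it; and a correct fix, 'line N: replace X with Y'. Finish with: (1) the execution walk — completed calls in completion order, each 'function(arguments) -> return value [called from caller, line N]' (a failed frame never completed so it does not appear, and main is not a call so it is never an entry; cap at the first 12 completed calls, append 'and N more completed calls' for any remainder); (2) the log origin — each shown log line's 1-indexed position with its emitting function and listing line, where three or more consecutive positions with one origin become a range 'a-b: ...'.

Answer: the defect is in main at line 55.
The tell: No log line changed; the fault shows up purely in the output.
Call chain: main -> rank_cells([2, 1, 8, 8, 4], 1) (called at line 54).
First divergence: there is none — every log position agrees.
Execution walk:
  probe_limits([2, 1, 8, 8, 4]) -> 23  [called from scan_readings, line 26]
  split_margin([2, 1, 8, 8, 4], 1) -> 4  [called from scan_readings, line 27]
  update_gauge(23, 4) -> 5  [called from scan_readings, line 29]
  scan_readings([2, 1, 8, 8, 4], 1) -> 5  [called from main, line 52]
  process_batch([2, 1, 8, 8, 4], 1) -> 1  [called from rank_cells, line 38]
  rank_cells([2, 1, 8, 8, 4], 1) -> 3  [called from main, line 54]
  merge_totals(3, 5) -> 3  [called from main, line 55]
Log origin:
  1: emitted by main (line 51)
  2: emitted by scan_readings (line 25)
  3: emitted by probe_limits (line 2)
  4: emitted by probe_limits (line 6)
  5: emitted by split_margin (line 10)
  6: emitted by split_margin (line 15)
  7: emitted by scan_readings (line 28)
  8: emitted by update_gauge (line 19)
  9: emitted by main (line 53)
  10: emitted by process_batch (line 32)
  11: emitted by rank_cells (line 39)
A correct fix: line 55: replace `merge_totals(slot, mid)` with `merge_totals(mid, slot)`.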